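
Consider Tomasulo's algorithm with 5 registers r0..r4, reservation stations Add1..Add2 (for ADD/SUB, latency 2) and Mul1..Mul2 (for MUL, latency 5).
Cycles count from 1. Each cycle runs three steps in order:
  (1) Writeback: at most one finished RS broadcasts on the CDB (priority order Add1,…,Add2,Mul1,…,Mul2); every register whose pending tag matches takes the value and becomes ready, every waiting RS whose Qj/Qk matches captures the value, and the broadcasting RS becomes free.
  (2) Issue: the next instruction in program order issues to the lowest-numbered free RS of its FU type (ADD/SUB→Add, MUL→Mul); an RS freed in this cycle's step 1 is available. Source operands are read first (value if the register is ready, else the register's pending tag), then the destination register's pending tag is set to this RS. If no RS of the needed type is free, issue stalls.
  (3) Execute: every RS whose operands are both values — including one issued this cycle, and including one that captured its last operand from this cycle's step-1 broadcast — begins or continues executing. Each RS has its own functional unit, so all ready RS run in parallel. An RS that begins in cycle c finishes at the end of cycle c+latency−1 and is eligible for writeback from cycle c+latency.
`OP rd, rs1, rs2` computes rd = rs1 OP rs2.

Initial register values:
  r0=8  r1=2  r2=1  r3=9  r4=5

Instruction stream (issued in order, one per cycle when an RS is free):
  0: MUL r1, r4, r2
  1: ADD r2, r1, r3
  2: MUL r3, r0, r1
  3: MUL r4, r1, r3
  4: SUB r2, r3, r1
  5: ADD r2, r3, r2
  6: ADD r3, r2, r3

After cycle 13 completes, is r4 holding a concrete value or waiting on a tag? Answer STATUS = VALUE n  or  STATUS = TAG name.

STATUS = TAG Mul1

  c1: issue MUL r1<-Mul1  regs: r0:8,r1:Mul1,r2:1,r3:9,r4:5
  c2: issue ADD r2<-Add1  regs: r0:8,r1:Mul1,r2:Add1,r3:9,r4:5
  c3: issue MUL r3<-Mul2  regs: r0:8,r1:Mul1,r2:Add1,r3:Mul2,r4:5
  c4: stall  regs: r0:8,r1:Mul1,r2:Add1,r3:Mul2,r4:5
  c5: stall  regs: r0:8,r1:Mul1,r2:Add1,r3:Mul2,r4:5
  c6: CDB Mul1=5; issue MUL r4<-Mul1  regs: r0:8,r1:5,r2:Add1,r3:Mul2,r4:Mul1
  c7: issue SUB r2<-Add2  regs: r0:8,r1:5,r2:Add2,r3:Mul2,r4:Mul1
  c8: CDB Add1=14; issue ADD r2<-Add1  regs: r0:8,r1:5,r2:Add1,r3:Mul2,r4:Mul1
  c9: stall  regs: r0:8,r1:5,r2:Add1,r3:Mul2,r4:Mul1
  c10: stall  regs: r0:8,r1:5,r2:Add1,r3:Mul2,r4:Mul1
  c11: CDB Mul2=40; stall  regs: r0:8,r1:5,r2:Add1,r3:40,r4:Mul1
  c12: stall  regs: r0:8,r1:5,r2:Add1,r3:40,r4:Mul1
  c13: CDB Add2=35; issue ADD r3<-Add2  regs: r0:8,r1:5,r2:Add1,r3:Add2,r4:Mul1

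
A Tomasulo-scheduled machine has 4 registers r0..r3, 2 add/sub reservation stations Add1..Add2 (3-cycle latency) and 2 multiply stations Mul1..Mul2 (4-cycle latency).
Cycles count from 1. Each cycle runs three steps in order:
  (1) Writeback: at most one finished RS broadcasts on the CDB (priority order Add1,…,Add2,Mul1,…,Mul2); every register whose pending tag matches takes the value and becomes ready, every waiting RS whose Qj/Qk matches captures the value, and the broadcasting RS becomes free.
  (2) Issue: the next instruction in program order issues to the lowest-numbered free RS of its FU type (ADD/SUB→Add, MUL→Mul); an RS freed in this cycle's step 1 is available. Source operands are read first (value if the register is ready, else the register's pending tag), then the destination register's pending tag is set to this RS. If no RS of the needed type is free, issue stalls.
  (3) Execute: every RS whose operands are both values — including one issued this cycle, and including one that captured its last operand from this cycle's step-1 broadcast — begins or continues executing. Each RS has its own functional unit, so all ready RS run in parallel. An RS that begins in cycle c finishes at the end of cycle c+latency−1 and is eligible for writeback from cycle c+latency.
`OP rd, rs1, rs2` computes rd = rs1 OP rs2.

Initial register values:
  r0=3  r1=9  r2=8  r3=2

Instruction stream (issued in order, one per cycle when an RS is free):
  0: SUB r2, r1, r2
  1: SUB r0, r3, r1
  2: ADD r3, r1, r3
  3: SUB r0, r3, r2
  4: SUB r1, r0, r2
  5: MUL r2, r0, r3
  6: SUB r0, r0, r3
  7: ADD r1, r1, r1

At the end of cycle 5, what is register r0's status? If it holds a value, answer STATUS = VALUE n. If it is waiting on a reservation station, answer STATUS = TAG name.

STATUS = TAG Add2

c1: issue SUB r2<-Add1 | r0:3,r1:9,r2:Add1,r3:2
c2: issue SUB r0<-Add2 | r0:Add2,r1:9,r2:Add1,r3:2
c3: stall | r0:Add2,r1:9,r2:Add1,r3:2
c4: CDB Add1=1; issue ADD r3<-Add1 | r0:Add2,r1:9,r2:1,r3:Add1
c5: CDB Add2=-7; issue SUB r0<-Add2 | r0:Add2,r1:9,r2:1,r3:Add1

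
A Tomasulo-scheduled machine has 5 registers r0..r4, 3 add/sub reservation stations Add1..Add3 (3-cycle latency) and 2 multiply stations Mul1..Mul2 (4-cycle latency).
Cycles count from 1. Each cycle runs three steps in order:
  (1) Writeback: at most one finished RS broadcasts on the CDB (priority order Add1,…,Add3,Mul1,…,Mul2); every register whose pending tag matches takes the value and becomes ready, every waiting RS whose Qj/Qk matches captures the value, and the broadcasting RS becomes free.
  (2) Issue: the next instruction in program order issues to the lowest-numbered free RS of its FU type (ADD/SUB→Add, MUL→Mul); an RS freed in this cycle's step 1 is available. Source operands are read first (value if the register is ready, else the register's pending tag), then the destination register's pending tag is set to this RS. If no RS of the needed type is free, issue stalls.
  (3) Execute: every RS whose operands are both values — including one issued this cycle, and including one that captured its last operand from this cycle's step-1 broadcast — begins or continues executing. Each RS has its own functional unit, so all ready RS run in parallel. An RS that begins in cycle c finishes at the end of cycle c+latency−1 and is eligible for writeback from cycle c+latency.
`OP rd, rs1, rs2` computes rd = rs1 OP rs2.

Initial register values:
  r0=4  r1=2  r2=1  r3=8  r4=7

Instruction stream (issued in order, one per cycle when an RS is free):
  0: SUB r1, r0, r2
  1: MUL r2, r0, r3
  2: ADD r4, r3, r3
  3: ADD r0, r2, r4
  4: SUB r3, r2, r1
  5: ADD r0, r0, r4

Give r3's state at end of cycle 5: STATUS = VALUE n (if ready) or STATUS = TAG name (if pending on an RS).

STATUS = TAG Add3

  c1: issue SUB r1<-Add1  regs: r0:4,r1:Add1,r2:1,r3:8,r4:7
  c2: issue MUL r2<-Mul1  regs: r0:4,r1:Add1,r2:Mul1,r3:8,r4:7
  c3: issue ADD r4<-Add2  regs: r0:4,r1:Add1,r2:Mul1,r3:8,r4:Add2
  c4: CDB Add1=3; issue ADD r0<-Add1  regs: r0:Add1,r1:3,r2:Mul1,r3:8,r4:Add2
  c5: issue SUB r3<-Add3  regs: r0:Add1,r1:3,r2:Mul1,r3:Add3,r4:Add2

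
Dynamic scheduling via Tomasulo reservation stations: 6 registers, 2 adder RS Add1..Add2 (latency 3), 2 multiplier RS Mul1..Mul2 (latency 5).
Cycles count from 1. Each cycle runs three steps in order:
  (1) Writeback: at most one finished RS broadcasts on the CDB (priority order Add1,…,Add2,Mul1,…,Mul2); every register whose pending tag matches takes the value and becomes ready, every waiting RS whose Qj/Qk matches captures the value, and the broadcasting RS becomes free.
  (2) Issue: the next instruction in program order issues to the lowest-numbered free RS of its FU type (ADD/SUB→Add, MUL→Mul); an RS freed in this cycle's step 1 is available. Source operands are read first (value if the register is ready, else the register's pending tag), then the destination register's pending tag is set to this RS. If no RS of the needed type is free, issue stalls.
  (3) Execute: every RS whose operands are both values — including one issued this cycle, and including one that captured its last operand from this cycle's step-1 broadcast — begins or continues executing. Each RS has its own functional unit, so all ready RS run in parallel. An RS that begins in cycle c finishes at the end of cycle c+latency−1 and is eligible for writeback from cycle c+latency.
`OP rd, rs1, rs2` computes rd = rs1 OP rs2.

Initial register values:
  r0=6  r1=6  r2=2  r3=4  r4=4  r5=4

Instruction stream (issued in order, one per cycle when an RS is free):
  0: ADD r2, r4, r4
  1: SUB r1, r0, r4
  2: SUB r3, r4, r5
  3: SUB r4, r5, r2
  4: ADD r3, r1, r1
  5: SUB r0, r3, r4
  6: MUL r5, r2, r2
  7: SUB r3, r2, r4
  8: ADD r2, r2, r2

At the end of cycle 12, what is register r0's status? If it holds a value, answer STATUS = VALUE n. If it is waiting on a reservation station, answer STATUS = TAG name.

STATUS = TAG Add2

c1: issue ADD r2<-Add1 | r0:6,r1:6,r2:Add1,r3:4,r4:4,r5:4
c2: issue SUB r1<-Add2 | r0:6,r1:Add2,r2:Add1,r3:4,r4:4,r5:4
c3: stall | r0:6,r1:Add2,r2:Add1,r3:4,r4:4,r5:4
c4: CDB Add1=8; issue SUB r3<-Add1 | r0:6,r1:Add2,r2:8,r3:Add1,r4:4,r5:4
c5: CDB Add2=2; issue SUB r4<-Add2 | r0:6,r1:2,r2:8,r3:Add1,r4:Add2,r5:4
c6: stall | r0:6,r1:2,r2:8,r3:Add1,r4:Add2,r5:4
c7: CDB Add1=0; issue ADD r3<-Add1 | r0:6,r1:2,r2:8,r3:Add1,r4:Add2,r5:4
c8: CDB Add2=-4; issue SUB r0<-Add2 | r0:Add2,r1:2,r2:8,r3:Add1,r4:-4,r5:4
c9: issue MUL r5<-Mul1 | r0:Add2,r1:2,r2:8,r3:Add1,r4:-4,r5:Mul1
c10: CDB Add1=4; issue SUB r3<-Add1 | r0:Add2,r1:2,r2:8,r3:Add1,r4:-4,r5:Mul1
c11: stall | r0:Add2,r1:2,r2:8,r3:Add1,r4:-4,r5:Mul1
c12: stall | r0:Add2,r1:2,r2:8,r3:Add1,r4:-4,r5:Mul1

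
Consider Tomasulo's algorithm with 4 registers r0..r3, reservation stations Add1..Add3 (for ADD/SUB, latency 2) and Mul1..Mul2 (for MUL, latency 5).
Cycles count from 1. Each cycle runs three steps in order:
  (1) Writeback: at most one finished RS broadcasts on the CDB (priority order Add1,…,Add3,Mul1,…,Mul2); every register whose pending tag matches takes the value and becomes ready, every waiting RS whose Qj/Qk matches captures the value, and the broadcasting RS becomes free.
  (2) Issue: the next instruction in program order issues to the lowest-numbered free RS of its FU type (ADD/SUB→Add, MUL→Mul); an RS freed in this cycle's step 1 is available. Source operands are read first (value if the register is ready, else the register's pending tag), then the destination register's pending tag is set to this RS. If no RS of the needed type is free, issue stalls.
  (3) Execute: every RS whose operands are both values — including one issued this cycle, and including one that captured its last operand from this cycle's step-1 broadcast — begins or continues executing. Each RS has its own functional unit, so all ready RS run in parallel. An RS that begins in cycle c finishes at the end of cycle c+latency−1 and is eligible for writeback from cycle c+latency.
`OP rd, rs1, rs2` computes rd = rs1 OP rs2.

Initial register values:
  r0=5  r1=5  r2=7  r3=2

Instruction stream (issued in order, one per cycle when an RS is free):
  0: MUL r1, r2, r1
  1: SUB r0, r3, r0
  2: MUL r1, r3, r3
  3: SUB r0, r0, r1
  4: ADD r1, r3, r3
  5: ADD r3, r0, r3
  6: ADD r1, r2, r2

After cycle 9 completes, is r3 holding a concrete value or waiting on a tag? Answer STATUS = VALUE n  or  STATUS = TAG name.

STATUS = TAG Add3

  c1: issue MUL r1<-Mul1  regs: r0:5,r1:Mul1,r2:7,r3:2
  c2: issue SUB r0<-Add1  regs: r0:Add1,r1:Mul1,r2:7,r3:2
  c3: issue MUL r1<-Mul2  regs: r0:Add1,r1:Mul2,r2:7,r3:2
  c4: CDB Add1=-3; issue SUB r0<-Add1  regs: r0:Add1,r1:Mul2,r2:7,r3:2
  c5: issue ADD r1<-Add2  regs: r0:Add1,r1:Add2,r2:7,r3:2
  c6: CDB Mul1=35; issue ADD r3<-Add3  regs: r0:Add1,r1:Add2,r2:7,r3:Add3
  c7: CDB Add2=4; issue ADD r1<-Add2  regs: r0:Add1,r1:Add2,r2:7,r3:Add3
  c8: CDB Mul2=4  regs: r0:Add1,r1:Add2,r2:7,r3:Add3
  c9: CDB Add2=14  regs: r0:Add1,r1:14,r2:7,r3:Add3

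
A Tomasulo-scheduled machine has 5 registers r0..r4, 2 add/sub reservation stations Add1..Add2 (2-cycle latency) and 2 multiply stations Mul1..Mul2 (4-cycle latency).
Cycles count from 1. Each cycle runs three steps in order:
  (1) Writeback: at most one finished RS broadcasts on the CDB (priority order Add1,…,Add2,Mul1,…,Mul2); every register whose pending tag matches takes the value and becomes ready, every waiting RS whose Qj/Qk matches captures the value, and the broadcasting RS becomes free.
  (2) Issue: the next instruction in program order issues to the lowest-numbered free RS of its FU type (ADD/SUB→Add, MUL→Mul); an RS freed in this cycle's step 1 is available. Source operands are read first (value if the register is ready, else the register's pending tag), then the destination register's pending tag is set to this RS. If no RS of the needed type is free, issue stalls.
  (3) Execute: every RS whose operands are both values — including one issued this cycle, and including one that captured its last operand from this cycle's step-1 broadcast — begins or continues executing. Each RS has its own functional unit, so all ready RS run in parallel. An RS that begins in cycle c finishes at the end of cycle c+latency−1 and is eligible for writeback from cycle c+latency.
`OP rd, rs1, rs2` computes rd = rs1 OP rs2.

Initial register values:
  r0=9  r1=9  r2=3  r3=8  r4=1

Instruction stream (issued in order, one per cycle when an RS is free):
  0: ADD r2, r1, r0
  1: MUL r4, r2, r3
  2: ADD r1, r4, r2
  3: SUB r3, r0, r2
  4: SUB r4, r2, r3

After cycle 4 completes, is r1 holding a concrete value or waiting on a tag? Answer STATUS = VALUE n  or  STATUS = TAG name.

STATUS = TAG Add1

  c1: issue ADD r2<-Add1  regs: r0:9,r1:9,r2:Add1,r3:8,r4:1
  c2: issue MUL r4<-Mul1  regs: r0:9,r1:9,r2:Add1,r3:8,r4:Mul1
  c3: CDB Add1=18; issue ADD r1<-Add1  regs: r0:9,r1:Add1,r2:18,r3:8,r4:Mul1
  c4: issue SUB r3<-Add2  regs: r0:9,r1:Add1,r2:18,r3:Add2,r4:Mul1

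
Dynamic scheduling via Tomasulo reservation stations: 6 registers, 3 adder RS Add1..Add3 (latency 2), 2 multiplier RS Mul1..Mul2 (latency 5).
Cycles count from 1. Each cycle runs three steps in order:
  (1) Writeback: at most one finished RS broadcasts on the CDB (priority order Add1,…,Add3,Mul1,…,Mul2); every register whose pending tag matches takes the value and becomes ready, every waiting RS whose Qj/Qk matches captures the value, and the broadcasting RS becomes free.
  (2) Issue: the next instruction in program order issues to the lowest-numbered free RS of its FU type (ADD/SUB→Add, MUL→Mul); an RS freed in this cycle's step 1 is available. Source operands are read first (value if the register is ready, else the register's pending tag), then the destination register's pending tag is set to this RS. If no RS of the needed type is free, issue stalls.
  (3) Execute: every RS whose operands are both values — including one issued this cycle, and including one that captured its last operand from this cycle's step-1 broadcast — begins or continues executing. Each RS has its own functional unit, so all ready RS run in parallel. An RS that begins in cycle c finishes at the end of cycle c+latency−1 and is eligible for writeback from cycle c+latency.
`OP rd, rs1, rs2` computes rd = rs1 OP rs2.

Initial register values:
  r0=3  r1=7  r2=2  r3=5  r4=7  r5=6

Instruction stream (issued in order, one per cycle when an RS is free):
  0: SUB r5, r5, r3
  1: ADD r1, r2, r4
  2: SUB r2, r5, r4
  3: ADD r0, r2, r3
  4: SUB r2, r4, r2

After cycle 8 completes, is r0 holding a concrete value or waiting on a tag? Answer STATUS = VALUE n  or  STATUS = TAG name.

c1: issue SUB r5<-Add1 | r0:3,r1:7,r2:2,r3:5,r4:7,r5:Add1
c2: issue ADD r1<-Add2 | r0:3,r1:Add2,r2:2,r3:5,r4:7,r5:Add1
c3: CDB Add1=1; issue SUB r2<-Add1 | r0:3,r1:Add2,r2:Add1,r3:5,r4:7,r5:1
c4: CDB Add2=9; issue ADD r0<-Add2 | r0:Add2,r1:9,r2:Add1,r3:5,r4:7,r5:1
c5: CDB Add1=-6; issue SUB r2<-Add1 | r0:Add2,r1:9,r2:Add1,r3:5,r4:7,r5:1
c6: - | r0:Add2,r1:9,r2:Add1,r3:5,r4:7,r5:1
c7: CDB Add1=13 | r0:Add2,r1:9,r2:13,r3:5,r4:7,r5:1
c8: CDB Add2=-1 | r0:-1,r1:9,r2:13,r3:5,r4:7,r5:1

STATUS = VALUE -1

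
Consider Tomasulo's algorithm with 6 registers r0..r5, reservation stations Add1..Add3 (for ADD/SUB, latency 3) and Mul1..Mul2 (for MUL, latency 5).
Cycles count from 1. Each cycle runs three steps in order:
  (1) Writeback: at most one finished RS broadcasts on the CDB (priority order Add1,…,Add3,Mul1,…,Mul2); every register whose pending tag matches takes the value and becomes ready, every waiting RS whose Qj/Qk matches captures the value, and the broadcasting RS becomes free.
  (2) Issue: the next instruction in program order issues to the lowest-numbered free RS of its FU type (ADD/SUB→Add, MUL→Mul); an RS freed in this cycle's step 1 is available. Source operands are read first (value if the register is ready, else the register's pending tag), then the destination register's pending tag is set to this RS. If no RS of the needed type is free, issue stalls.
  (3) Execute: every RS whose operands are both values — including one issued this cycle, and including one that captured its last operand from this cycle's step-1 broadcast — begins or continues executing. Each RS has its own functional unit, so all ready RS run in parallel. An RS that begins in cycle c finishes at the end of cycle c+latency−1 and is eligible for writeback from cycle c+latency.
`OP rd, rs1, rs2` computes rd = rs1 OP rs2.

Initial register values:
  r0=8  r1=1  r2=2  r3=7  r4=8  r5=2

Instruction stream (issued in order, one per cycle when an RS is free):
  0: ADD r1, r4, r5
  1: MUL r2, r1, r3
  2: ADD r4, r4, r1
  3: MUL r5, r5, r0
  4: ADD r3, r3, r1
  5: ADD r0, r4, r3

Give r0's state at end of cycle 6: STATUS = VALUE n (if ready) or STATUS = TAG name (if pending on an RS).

STATUS = TAG Add3

cycle 1: issue ADD r1<-Add1 // r0:8,r1:Add1,r2:2,r3:7,r4:8,r5:2
cycle 2: issue MUL r2<-Mul1 // r0:8,r1:Add1,r2:Mul1,r3:7,r4:8,r5:2
cycle 3: issue ADD r4<-Add2 // r0:8,r1:Add1,r2:Mul1,r3:7,r4:Add2,r5:2
cycle 4: CDB Add1=10; issue MUL r5<-Mul2 // r0:8,r1:10,r2:Mul1,r3:7,r4:Add2,r5:Mul2
cycle 5: issue ADD r3<-Add1 // r0:8,r1:10,r2:Mul1,r3:Add1,r4:Add2,r5:Mul2
cycle 6: issue ADD r0<-Add3 // r0:Add3,r1:10,r2:Mul1,r3:Add1,r4:Add2,r5:Mul2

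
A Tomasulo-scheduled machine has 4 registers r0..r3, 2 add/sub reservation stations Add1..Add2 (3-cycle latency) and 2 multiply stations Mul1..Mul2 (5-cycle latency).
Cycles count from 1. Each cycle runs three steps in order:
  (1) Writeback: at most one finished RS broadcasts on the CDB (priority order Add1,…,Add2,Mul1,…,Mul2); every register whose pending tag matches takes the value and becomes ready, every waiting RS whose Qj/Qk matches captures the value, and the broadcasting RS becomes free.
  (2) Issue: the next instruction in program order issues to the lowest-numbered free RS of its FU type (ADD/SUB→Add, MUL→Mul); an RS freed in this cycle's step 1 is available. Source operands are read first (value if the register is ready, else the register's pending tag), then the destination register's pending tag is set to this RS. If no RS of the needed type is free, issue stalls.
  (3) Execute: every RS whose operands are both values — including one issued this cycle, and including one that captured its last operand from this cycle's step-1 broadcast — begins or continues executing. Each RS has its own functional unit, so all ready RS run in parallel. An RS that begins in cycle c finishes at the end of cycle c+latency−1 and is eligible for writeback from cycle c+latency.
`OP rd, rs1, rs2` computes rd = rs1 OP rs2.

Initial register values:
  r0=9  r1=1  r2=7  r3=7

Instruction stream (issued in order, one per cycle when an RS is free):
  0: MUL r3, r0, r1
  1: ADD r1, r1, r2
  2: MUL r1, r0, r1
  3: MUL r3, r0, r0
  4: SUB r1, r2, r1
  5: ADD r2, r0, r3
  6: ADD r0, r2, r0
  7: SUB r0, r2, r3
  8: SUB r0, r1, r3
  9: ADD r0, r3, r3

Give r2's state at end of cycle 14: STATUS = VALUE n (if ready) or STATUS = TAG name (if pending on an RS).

STATUS = VALUE 90

c1: issue MUL r3<-Mul1 | r0:9,r1:1,r2:7,r3:Mul1
c2: issue ADD r1<-Add1 | r0:9,r1:Add1,r2:7,r3:Mul1
c3: issue MUL r1<-Mul2 | r0:9,r1:Mul2,r2:7,r3:Mul1
c4: stall | r0:9,r1:Mul2,r2:7,r3:Mul1
c5: CDB Add1=8; stall | r0:9,r1:Mul2,r2:7,r3:Mul1
c6: CDB Mul1=9; issue MUL r3<-Mul1 | r0:9,r1:Mul2,r2:7,r3:Mul1
c7: issue SUB r1<-Add1 | r0:9,r1:Add1,r2:7,r3:Mul1
c8: issue ADD r2<-Add2 | r0:9,r1:Add1,r2:Add2,r3:Mul1
c9: stall | r0:9,r1:Add1,r2:Add2,r3:Mul1
c10: CDB Mul2=72; stall | r0:9,r1:Add1,r2:Add2,r3:Mul1
c11: CDB Mul1=81; stall | r0:9,r1:Add1,r2:Add2,r3:81
c12: stall | r0:9,r1:Add1,r2:Add2,r3:81
c13: CDB Add1=-65; issue ADD r0<-Add1 | r0:Add1,r1:-65,r2:Add2,r3:81
c14: CDB Add2=90; issue SUB r0<-Add2 | r0:Add2,r1:-65,r2:90,r3:81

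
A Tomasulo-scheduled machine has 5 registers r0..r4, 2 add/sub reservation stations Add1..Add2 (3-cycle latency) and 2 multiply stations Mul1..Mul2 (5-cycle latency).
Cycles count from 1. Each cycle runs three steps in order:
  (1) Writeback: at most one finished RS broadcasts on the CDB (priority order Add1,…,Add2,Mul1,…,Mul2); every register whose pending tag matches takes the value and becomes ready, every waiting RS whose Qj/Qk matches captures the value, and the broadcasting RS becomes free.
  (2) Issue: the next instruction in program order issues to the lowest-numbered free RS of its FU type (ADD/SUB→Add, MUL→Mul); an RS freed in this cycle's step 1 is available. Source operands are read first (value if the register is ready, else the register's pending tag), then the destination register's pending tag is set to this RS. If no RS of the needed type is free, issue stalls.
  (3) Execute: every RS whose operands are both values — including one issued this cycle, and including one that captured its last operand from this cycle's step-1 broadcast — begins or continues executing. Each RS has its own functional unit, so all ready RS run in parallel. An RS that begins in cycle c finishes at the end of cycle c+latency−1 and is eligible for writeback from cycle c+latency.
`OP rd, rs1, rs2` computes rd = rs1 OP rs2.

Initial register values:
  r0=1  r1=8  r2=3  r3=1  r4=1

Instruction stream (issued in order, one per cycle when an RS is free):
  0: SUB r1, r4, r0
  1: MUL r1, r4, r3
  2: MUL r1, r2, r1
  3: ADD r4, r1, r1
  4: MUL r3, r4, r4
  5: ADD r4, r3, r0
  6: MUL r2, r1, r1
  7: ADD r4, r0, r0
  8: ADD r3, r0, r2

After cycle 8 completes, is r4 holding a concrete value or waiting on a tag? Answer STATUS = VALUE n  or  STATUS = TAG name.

STATUS = TAG Add2

c1: issue SUB r1<-Add1 | r0:1,r1:Add1,r2:3,r3:1,r4:1
c2: issue MUL r1<-Mul1 | r0:1,r1:Mul1,r2:3,r3:1,r4:1
c3: issue MUL r1<-Mul2 | r0:1,r1:Mul2,r2:3,r3:1,r4:1
c4: CDB Add1=0; issue ADD r4<-Add1 | r0:1,r1:Mul2,r2:3,r3:1,r4:Add1
c5: stall | r0:1,r1:Mul2,r2:3,r3:1,r4:Add1
c6: stall | r0:1,r1:Mul2,r2:3,r3:1,r4:Add1
c7: CDB Mul1=1; issue MUL r3<-Mul1 | r0:1,r1:Mul2,r2:3,r3:Mul1,r4:Add1
c8: issue ADD r4<-Add2 | r0:1,r1:Mul2,r2:3,r3:Mul1,r4:Add2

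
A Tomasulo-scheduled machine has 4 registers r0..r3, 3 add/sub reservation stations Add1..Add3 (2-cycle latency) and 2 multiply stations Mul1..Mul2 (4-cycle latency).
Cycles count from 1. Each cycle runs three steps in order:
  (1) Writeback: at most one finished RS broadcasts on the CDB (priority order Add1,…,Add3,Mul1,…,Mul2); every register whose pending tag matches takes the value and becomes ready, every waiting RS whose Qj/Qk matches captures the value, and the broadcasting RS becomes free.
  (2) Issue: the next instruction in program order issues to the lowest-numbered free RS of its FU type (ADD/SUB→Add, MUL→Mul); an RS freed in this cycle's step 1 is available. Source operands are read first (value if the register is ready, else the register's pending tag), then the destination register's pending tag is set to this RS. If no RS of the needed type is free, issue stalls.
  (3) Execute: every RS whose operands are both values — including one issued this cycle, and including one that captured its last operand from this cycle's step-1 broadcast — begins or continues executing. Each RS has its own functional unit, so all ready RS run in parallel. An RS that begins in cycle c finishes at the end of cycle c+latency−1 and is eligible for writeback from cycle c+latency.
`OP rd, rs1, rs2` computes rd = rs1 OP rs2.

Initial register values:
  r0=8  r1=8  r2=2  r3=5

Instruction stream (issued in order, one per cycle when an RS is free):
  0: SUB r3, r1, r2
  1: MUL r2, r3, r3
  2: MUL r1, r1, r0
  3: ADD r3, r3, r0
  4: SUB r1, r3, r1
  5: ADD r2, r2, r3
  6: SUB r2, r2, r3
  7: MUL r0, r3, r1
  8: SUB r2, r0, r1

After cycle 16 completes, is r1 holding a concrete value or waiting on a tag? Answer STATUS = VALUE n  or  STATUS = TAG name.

STATUS = VALUE -50

cycle 1: issue SUB r3<-Add1 // r0:8,r1:8,r2:2,r3:Add1
cycle 2: issue MUL r2<-Mul1 // r0:8,r1:8,r2:Mul1,r3:Add1
cycle 3: CDB Add1=6; issue MUL r1<-Mul2 // r0:8,r1:Mul2,r2:Mul1,r3:6
cycle 4: issue ADD r3<-Add1 // r0:8,r1:Mul2,r2:Mul1,r3:Add1
cycle 5: issue SUB r1<-Add2 // r0:8,r1:Add2,r2:Mul1,r3:Add1
cycle 6: CDB Add1=14; issue ADD r2<-Add1 // r0:8,r1:Add2,r2:Add1,r3:14
cycle 7: CDB Mul1=36; issue SUB r2<-Add3 // r0:8,r1:Add2,r2:Add3,r3:14
cycle 8: CDB Mul2=64; issue MUL r0<-Mul1 // r0:Mul1,r1:Add2,r2:Add3,r3:14
cycle 9: CDB Add1=50; issue SUB r2<-Add1 // r0:Mul1,r1:Add2,r2:Add1,r3:14
cycle 10: CDB Add2=-50 // r0:Mul1,r1:-50,r2:Add1,r3:14
cycle 11: CDB Add3=36 // r0:Mul1,r1:-50,r2:Add1,r3:14
cycle 12: - // r0:Mul1,r1:-50,r2:Add1,r3:14
cycle 13: - // r0:Mul1,r1:-50,r2:Add1,r3:14
cycle 14: CDB Mul1=-700 // r0:-700,r1:-50,r2:Add1,r3:14
cycle 15: - // r0:-700,r1:-50,r2:Add1,r3:14
cycle 16: CDB Add1=-650 // r0:-700,r1:-50,r2:-650,r3:14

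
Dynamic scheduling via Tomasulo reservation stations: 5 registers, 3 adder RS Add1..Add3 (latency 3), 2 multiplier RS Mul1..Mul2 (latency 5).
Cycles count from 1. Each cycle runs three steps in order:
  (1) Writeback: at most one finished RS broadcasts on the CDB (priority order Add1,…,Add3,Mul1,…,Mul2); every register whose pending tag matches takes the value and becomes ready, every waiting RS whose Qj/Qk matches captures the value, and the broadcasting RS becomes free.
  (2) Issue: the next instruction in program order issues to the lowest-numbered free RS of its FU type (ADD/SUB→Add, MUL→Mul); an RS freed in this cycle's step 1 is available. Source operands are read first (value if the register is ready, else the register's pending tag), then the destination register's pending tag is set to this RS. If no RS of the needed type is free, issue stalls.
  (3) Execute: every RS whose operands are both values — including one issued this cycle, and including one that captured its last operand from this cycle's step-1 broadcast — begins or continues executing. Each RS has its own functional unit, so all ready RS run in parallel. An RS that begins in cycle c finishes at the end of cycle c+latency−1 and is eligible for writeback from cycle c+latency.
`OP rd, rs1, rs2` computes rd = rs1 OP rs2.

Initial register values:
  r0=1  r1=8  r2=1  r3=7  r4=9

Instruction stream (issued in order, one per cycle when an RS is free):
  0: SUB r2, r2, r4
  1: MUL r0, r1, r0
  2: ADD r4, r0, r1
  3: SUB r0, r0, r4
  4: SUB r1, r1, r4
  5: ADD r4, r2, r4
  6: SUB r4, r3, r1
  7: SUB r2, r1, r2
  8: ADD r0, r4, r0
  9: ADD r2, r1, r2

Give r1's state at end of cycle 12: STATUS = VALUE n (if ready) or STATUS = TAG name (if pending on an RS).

  c1: issue SUB r2<-Add1  regs: r0:1,r1:8,r2:Add1,r3:7,r4:9
  c2: issue MUL r0<-Mul1  regs: r0:Mul1,r1:8,r2:Add1,r3:7,r4:9
  c3: issue ADD r4<-Add2  regs: r0:Mul1,r1:8,r2:Add1,r3:7,r4:Add2
  c4: CDB Add1=-8; issue SUB r0<-Add1  regs: r0:Add1,r1:8,r2:-8,r3:7,r4:Add2
  c5: issue SUB r1<-Add3  regs: r0:Add1,r1:Add3,r2:-8,r3:7,r4:Add2
  c6: stall  regs: r0:Add1,r1:Add3,r2:-8,r3:7,r4:Add2
  c7: CDB Mul1=8; stall  regs: r0:Add1,r1:Add3,r2:-8,r3:7,r4:Add2
  c8: stall  regs: r0:Add1,r1:Add3,r2:-8,r3:7,r4:Add2
  c9: stall  regs: r0:Add1,r1:Add3,r2:-8,r3:7,r4:Add2
  c10: CDB Add2=16; issue ADD r4<-Add2  regs: r0:Add1,r1:Add3,r2:-8,r3:7,r4:Add2
  c11: stall  regs: r0:Add1,r1:Add3,r2:-8,r3:7,r4:Add2
  c12: stall  regs: r0:Add1,r1:Add3,r2:-8,r3:7,r4:Add2

STATUS = TAG Add3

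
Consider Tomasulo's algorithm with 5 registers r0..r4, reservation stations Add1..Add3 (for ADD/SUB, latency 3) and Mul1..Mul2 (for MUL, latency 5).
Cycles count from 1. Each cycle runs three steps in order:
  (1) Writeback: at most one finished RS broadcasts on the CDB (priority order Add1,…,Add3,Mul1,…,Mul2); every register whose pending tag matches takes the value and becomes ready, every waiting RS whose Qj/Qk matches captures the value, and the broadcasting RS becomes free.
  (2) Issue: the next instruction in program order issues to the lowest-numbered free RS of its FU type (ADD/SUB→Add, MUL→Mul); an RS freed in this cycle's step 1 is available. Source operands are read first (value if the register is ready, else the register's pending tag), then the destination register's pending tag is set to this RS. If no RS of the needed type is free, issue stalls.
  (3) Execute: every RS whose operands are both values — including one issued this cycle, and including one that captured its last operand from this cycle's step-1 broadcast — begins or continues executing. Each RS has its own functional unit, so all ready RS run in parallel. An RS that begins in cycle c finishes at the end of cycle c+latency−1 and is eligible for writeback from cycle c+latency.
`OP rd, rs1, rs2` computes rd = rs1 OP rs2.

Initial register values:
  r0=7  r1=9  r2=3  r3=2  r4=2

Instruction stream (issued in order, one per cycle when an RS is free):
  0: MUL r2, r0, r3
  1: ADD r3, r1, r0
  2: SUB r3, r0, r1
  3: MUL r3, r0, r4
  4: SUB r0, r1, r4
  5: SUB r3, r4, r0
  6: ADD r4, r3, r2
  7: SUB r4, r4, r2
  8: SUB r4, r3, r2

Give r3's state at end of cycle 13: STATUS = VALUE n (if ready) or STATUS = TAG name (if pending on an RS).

cycle 1: issue MUL r2<-Mul1 // r0:7,r1:9,r2:Mul1,r3:2,r4:2
cycle 2: issue ADD r3<-Add1 // r0:7,r1:9,r2:Mul1,r3:Add1,r4:2
cycle 3: issue SUB r3<-Add2 // r0:7,r1:9,r2:Mul1,r3:Add2,r4:2
cycle 4: issue MUL r3<-Mul2 // r0:7,r1:9,r2:Mul1,r3:Mul2,r4:2
cycle 5: CDB Add1=16; issue SUB r0<-Add1 // r0:Add1,r1:9,r2:Mul1,r3:Mul2,r4:2
cycle 6: CDB Add2=-2; issue SUB r3<-Add2 // r0:Add1,r1:9,r2:Mul1,r3:Add2,r4:2
cycle 7: CDB Mul1=14; issue ADD r4<-Add3 // r0:Add1,r1:9,r2:14,r3:Add2,r4:Add3
cycle 8: CDB Add1=7; issue SUB r4<-Add1 // r0:7,r1:9,r2:14,r3:Add2,r4:Add1
cycle 9: CDB Mul2=14; stall // r0:7,r1:9,r2:14,r3:Add2,r4:Add1
cycle 10: stall // r0:7,r1:9,r2:14,r3:Add2,r4:Add1
cycle 11: CDB Add2=-5; issue SUB r4<-Add2 // r0:7,r1:9,r2:14,r3:-5,r4:Add2
cycle 12: - // r0:7,r1:9,r2:14,r3:-5,r4:Add2
cycle 13: - // r0:7,r1:9,r2:14,r3:-5,r4:Add2

STATUS = VALUE -5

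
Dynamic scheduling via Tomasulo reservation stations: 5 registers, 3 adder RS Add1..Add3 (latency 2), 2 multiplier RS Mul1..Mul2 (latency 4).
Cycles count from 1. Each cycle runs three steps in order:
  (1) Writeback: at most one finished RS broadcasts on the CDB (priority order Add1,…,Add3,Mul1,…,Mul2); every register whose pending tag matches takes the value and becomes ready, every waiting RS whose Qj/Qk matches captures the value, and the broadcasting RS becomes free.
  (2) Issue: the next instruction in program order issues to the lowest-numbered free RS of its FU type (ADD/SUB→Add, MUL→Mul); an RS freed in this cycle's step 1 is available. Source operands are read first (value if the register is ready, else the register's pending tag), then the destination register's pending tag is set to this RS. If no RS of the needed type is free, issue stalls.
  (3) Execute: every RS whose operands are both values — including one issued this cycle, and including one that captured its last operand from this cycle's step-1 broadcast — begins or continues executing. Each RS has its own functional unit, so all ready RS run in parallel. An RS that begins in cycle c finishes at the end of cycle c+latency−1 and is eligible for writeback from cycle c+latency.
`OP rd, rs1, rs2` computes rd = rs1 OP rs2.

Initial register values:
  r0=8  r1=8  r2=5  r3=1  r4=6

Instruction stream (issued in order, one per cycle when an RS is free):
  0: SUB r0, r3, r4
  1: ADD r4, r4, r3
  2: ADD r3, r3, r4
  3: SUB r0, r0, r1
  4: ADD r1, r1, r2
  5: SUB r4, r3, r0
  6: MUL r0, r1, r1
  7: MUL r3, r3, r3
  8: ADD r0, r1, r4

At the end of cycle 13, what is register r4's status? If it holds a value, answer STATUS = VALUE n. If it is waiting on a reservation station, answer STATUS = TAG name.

cycle 1: issue SUB r0<-Add1 // r0:Add1,r1:8,r2:5,r3:1,r4:6
cycle 2: issue ADD r4<-Add2 // r0:Add1,r1:8,r2:5,r3:1,r4:Add2
cycle 3: CDB Add1=-5; issue ADD r3<-Add1 // r0:-5,r1:8,r2:5,r3:Add1,r4:Add2
cycle 4: CDB Add2=7; issue SUB r0<-Add2 // r0:Add2,r1:8,r2:5,r3:Add1,r4:7
cycle 5: issue ADD r1<-Add3 // r0:Add2,r1:Add3,r2:5,r3:Add1,r4:7
cycle 6: CDB Add1=8; issue SUB r4<-Add1 // r0:Add2,r1:Add3,r2:5,r3:8,r4:Add1
cycle 7: CDB Add2=-13; issue MUL r0<-Mul1 // r0:Mul1,r1:Add3,r2:5,r3:8,r4:Add1
cycle 8: CDB Add3=13; issue MUL r3<-Mul2 // r0:Mul1,r1:13,r2:5,r3:Mul2,r4:Add1
cycle 9: CDB Add1=21; issue ADD r0<-Add1 // r0:Add1,r1:13,r2:5,r3:Mul2,r4:21
cycle 10: - // r0:Add1,r1:13,r2:5,r3:Mul2,r4:21
cycle 11: CDB Add1=34 // r0:34,r1:13,r2:5,r3:Mul2,r4:21
cycle 12: CDB Mul1=169 // r0:34,r1:13,r2:5,r3:Mul2,r4:21
cycle 13: CDB Mul2=64 // r0:34,r1:13,r2:5,r3:64,r4:21

STATUS = VALUE 21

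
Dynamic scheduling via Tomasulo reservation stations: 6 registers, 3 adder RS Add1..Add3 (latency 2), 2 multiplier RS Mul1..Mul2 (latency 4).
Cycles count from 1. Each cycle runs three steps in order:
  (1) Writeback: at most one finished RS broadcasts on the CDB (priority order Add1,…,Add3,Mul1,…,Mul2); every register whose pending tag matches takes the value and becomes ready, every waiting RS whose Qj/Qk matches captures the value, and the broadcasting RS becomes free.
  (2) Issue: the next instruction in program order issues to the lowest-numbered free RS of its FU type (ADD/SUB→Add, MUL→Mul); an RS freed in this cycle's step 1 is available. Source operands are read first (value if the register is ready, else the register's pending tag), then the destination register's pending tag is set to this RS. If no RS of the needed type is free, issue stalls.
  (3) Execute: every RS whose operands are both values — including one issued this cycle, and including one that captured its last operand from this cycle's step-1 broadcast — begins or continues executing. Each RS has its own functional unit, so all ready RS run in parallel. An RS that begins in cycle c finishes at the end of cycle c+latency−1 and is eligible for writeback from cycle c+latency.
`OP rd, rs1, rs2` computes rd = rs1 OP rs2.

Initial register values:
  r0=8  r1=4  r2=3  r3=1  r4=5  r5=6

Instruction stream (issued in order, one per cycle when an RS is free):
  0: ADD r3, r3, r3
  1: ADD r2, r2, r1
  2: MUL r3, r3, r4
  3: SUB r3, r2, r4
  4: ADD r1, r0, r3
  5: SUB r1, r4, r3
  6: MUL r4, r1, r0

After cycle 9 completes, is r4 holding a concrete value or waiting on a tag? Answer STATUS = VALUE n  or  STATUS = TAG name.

c1: issue ADD r3<-Add1 | r0:8,r1:4,r2:3,r3:Add1,r4:5,r5:6
c2: issue ADD r2<-Add2 | r0:8,r1:4,r2:Add2,r3:Add1,r4:5,r5:6
c3: CDB Add1=2; issue MUL r3<-Mul1 | r0:8,r1:4,r2:Add2,r3:Mul1,r4:5,r5:6
c4: CDB Add2=7; issue SUB r3<-Add1 | r0:8,r1:4,r2:7,r3:Add1,r4:5,r5:6
c5: issue ADD r1<-Add2 | r0:8,r1:Add2,r2:7,r3:Add1,r4:5,r5:6
c6: CDB Add1=2; issue SUB r1<-Add1 | r0:8,r1:Add1,r2:7,r3:2,r4:5,r5:6
c7: CDB Mul1=10; issue MUL r4<-Mul1 | r0:8,r1:Add1,r2:7,r3:2,r4:Mul1,r5:6
c8: CDB Add1=3 | r0:8,r1:3,r2:7,r3:2,r4:Mul1,r5:6
c9: CDB Add2=10 | r0:8,r1:3,r2:7,r3:2,r4:Mul1,r5:6

STATUS = TAG Mul1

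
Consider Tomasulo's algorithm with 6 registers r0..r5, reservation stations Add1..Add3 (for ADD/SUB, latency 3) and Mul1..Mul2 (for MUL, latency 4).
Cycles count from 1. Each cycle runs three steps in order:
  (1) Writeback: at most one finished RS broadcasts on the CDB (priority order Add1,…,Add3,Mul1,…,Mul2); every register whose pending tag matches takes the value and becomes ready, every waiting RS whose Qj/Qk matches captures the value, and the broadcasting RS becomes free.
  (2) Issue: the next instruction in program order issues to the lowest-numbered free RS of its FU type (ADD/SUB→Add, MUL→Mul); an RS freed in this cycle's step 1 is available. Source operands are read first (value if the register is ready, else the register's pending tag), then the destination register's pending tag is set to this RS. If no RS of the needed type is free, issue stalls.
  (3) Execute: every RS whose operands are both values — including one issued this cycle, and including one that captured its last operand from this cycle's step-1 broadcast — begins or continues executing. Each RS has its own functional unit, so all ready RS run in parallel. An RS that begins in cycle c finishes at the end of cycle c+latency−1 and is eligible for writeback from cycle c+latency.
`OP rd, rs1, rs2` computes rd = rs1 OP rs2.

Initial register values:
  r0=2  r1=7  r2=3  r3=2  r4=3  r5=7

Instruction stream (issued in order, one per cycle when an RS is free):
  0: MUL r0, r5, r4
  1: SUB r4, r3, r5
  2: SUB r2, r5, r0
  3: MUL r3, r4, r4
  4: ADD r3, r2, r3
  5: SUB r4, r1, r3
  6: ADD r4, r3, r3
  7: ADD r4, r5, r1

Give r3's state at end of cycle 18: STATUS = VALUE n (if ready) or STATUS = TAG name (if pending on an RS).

STATUS = VALUE 11

  c1: issue MUL r0<-Mul1  regs: r0:Mul1,r1:7,r2:3,r3:2,r4:3,r5:7
  c2: issue SUB r4<-Add1  regs: r0:Mul1,r1:7,r2:3,r3:2,r4:Add1,r5:7
  c3: issue SUB r2<-Add2  regs: r0:Mul1,r1:7,r2:Add2,r3:2,r4:Add1,r5:7
  c4: issue MUL r3<-Mul2  regs: r0:Mul1,r1:7,r2:Add2,r3:Mul2,r4:Add1,r5:7
  c5: CDB Add1=-5; issue ADD r3<-Add1  regs: r0:Mul1,r1:7,r2:Add2,r3:Add1,r4:-5,r5:7
  c6: CDB Mul1=21; issue SUB r4<-Add3  regs: r0:21,r1:7,r2:Add2,r3:Add1,r4:Add3,r5:7
  c7: stall  regs: r0:21,r1:7,r2:Add2,r3:Add1,r4:Add3,r5:7
  c8: stall  regs: r0:21,r1:7,r2:Add2,r3:Add1,r4:Add3,r5:7
  c9: CDB Add2=-14; issue ADD r4<-Add2  regs: r0:21,r1:7,r2:-14,r3:Add1,r4:Add2,r5:7
  c10: CDB Mul2=25; stall  regs: r0:21,r1:7,r2:-14,r3:Add1,r4:Add2,r5:7
  c11: stall  regs: r0:21,r1:7,r2:-14,r3:Add1,r4:Add2,r5:7
  c12: stall  regs: r0:21,r1:7,r2:-14,r3:Add1,r4:Add2,r5:7
  c13: CDB Add1=11; issue ADD r4<-Add1  regs: r0:21,r1:7,r2:-14,r3:11,r4:Add1,r5:7
  c14: -  regs: r0:21,r1:7,r2:-14,r3:11,r4:Add1,r5:7
  c15: -  regs: r0:21,r1:7,r2:-14,r3:11,r4:Add1,r5:7
  c16: CDB Add1=14  regs: r0:21,r1:7,r2:-14,r3:11,r4:14,r5:7
  c17: CDB Add2=22  regs: r0:21,r1:7,r2:-14,r3:11,r4:14,r5:7
  c18: CDB Add3=-4  regs: r0:21,r1:7,r2:-14,r3:11,r4:14,r5:7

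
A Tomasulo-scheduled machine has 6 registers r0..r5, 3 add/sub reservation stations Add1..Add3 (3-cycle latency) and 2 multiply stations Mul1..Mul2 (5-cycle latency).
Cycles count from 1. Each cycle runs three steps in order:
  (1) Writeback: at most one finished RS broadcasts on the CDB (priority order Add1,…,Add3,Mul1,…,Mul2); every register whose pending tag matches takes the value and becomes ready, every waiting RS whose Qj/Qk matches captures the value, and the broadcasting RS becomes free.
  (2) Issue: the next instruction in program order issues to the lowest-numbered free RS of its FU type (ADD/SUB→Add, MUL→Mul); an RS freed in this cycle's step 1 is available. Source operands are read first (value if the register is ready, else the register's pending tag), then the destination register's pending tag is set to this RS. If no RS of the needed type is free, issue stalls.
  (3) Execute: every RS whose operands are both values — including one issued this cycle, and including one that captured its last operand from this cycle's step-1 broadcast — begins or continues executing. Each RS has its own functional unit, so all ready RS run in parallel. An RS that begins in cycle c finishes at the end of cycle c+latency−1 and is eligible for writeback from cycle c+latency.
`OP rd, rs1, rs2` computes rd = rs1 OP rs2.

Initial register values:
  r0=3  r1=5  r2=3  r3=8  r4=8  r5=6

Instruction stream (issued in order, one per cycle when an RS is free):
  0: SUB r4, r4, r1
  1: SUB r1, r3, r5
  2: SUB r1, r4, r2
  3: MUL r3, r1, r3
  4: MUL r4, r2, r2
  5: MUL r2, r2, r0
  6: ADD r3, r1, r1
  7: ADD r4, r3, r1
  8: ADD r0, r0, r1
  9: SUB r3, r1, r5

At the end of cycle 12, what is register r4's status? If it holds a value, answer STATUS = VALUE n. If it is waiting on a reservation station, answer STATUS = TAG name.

STATUS = TAG Add2

cycle 1: issue SUB r4<-Add1 // r0:3,r1:5,r2:3,r3:8,r4:Add1,r5:6
cycle 2: issue SUB r1<-Add2 // r0:3,r1:Add2,r2:3,r3:8,r4:Add1,r5:6
cycle 3: issue SUB r1<-Add3 // r0:3,r1:Add3,r2:3,r3:8,r4:Add1,r5:6
cycle 4: CDB Add1=3; issue MUL r3<-Mul1 // r0:3,r1:Add3,r2:3,r3:Mul1,r4:3,r5:6
cycle 5: CDB Add2=2; issue MUL r4<-Mul2 // r0:3,r1:Add3,r2:3,r3:Mul1,r4:Mul2,r5:6
cycle 6: stall // r0:3,r1:Add3,r2:3,r3:Mul1,r4:Mul2,r5:6
cycle 7: CDB Add3=0; stall // r0:3,r1:0,r2:3,r3:Mul1,r4:Mul2,r5:6
cycle 8: stall // r0:3,r1:0,r2:3,r3:Mul1,r4:Mul2,r5:6
cycle 9: stall // r0:3,r1:0,r2:3,r3:Mul1,r4:Mul2,r5:6
cycle 10: CDB Mul2=9; issue MUL r2<-Mul2 // r0:3,r1:0,r2:Mul2,r3:Mul1,r4:9,r5:6
cycle 11: issue ADD r3<-Add1 // r0:3,r1:0,r2:Mul2,r3:Add1,r4:9,r5:6
cycle 12: CDB Mul1=0; issue ADD r4<-Add2 // r0:3,r1:0,r2:Mul2,r3:Add1,r4:Add2,r5:6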